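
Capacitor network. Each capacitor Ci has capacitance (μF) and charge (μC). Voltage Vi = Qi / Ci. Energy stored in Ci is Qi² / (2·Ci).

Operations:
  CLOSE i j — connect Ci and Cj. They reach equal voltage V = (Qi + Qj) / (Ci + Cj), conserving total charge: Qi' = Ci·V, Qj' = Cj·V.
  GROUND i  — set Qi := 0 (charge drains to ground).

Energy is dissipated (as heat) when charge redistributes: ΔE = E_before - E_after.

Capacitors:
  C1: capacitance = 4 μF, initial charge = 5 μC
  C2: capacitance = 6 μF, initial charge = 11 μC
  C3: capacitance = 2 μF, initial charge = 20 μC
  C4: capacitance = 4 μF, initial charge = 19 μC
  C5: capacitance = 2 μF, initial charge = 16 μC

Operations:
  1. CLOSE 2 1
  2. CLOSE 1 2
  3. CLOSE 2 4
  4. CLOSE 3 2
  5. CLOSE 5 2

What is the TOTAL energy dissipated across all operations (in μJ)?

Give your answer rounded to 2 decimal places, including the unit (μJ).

Initial: C1(4μF, Q=5μC, V=1.25V), C2(6μF, Q=11μC, V=1.83V), C3(2μF, Q=20μC, V=10.00V), C4(4μF, Q=19μC, V=4.75V), C5(2μF, Q=16μC, V=8.00V)
Op 1: CLOSE 2-1: Q_total=16.00, C_total=10.00, V=1.60; Q2=9.60, Q1=6.40; dissipated=0.408
Op 2: CLOSE 1-2: Q_total=16.00, C_total=10.00, V=1.60; Q1=6.40, Q2=9.60; dissipated=0.000
Op 3: CLOSE 2-4: Q_total=28.60, C_total=10.00, V=2.86; Q2=17.16, Q4=11.44; dissipated=11.907
Op 4: CLOSE 3-2: Q_total=37.16, C_total=8.00, V=4.64; Q3=9.29, Q2=27.87; dissipated=38.235
Op 5: CLOSE 5-2: Q_total=43.87, C_total=8.00, V=5.48; Q5=10.97, Q2=32.90; dissipated=8.442
Total dissipated: 58.992 μJ

Answer: 58.99 μJ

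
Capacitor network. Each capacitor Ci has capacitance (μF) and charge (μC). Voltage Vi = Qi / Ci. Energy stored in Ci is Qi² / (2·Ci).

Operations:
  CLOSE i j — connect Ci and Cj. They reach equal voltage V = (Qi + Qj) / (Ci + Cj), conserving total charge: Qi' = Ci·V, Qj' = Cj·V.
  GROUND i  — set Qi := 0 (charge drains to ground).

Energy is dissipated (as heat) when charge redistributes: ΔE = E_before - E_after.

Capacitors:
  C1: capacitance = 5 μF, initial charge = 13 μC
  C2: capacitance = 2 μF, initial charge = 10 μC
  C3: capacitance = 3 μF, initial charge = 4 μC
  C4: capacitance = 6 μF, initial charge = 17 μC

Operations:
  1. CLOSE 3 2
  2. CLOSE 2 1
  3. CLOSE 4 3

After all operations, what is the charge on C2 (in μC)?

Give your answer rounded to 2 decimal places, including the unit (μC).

Answer: 5.31 μC

Derivation:
Initial: C1(5μF, Q=13μC, V=2.60V), C2(2μF, Q=10μC, V=5.00V), C3(3μF, Q=4μC, V=1.33V), C4(6μF, Q=17μC, V=2.83V)
Op 1: CLOSE 3-2: Q_total=14.00, C_total=5.00, V=2.80; Q3=8.40, Q2=5.60; dissipated=8.067
Op 2: CLOSE 2-1: Q_total=18.60, C_total=7.00, V=2.66; Q2=5.31, Q1=13.29; dissipated=0.029
Op 3: CLOSE 4-3: Q_total=25.40, C_total=9.00, V=2.82; Q4=16.93, Q3=8.47; dissipated=0.001
Final charges: Q1=13.29, Q2=5.31, Q3=8.47, Q4=16.93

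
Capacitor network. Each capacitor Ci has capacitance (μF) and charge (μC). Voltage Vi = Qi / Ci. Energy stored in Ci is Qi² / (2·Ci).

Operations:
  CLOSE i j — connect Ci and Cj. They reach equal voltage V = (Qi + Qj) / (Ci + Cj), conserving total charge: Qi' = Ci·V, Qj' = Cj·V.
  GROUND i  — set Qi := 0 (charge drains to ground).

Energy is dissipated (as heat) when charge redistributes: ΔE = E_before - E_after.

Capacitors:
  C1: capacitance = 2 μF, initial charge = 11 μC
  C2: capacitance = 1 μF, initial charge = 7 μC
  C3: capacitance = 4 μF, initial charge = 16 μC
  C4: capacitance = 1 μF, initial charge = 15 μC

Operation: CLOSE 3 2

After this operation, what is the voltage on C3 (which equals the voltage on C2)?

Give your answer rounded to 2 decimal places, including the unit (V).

Answer: 4.60 V

Derivation:
Initial: C1(2μF, Q=11μC, V=5.50V), C2(1μF, Q=7μC, V=7.00V), C3(4μF, Q=16μC, V=4.00V), C4(1μF, Q=15μC, V=15.00V)
Op 1: CLOSE 3-2: Q_total=23.00, C_total=5.00, V=4.60; Q3=18.40, Q2=4.60; dissipated=3.600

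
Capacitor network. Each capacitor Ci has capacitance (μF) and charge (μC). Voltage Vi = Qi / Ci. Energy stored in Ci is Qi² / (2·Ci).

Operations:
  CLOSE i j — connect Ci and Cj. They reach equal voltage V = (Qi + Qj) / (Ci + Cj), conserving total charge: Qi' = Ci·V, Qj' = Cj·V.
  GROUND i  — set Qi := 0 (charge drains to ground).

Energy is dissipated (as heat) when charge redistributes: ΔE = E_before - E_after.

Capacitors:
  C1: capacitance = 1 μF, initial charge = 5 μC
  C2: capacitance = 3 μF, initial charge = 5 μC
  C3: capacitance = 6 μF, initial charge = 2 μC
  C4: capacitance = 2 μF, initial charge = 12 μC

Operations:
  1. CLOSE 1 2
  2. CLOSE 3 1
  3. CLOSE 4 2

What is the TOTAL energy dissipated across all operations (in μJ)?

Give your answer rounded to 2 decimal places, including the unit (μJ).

Answer: 13.53 μJ

Derivation:
Initial: C1(1μF, Q=5μC, V=5.00V), C2(3μF, Q=5μC, V=1.67V), C3(6μF, Q=2μC, V=0.33V), C4(2μF, Q=12μC, V=6.00V)
Op 1: CLOSE 1-2: Q_total=10.00, C_total=4.00, V=2.50; Q1=2.50, Q2=7.50; dissipated=4.167
Op 2: CLOSE 3-1: Q_total=4.50, C_total=7.00, V=0.64; Q3=3.86, Q1=0.64; dissipated=2.012
Op 3: CLOSE 4-2: Q_total=19.50, C_total=5.00, V=3.90; Q4=7.80, Q2=11.70; dissipated=7.350
Total dissipated: 13.529 μJ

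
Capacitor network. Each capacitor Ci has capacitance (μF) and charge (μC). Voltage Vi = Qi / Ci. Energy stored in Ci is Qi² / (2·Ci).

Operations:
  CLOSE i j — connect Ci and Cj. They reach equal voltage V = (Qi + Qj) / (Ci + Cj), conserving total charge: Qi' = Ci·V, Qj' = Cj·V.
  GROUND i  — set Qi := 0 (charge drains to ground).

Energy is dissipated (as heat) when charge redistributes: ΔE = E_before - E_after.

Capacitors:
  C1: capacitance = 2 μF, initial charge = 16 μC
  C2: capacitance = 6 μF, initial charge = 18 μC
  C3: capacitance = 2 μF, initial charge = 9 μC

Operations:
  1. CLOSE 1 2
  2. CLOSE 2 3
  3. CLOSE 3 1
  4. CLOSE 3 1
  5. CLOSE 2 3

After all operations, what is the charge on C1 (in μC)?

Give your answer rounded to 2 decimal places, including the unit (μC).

Answer: 8.56 μC

Derivation:
Initial: C1(2μF, Q=16μC, V=8.00V), C2(6μF, Q=18μC, V=3.00V), C3(2μF, Q=9μC, V=4.50V)
Op 1: CLOSE 1-2: Q_total=34.00, C_total=8.00, V=4.25; Q1=8.50, Q2=25.50; dissipated=18.750
Op 2: CLOSE 2-3: Q_total=34.50, C_total=8.00, V=4.31; Q2=25.88, Q3=8.62; dissipated=0.047
Op 3: CLOSE 3-1: Q_total=17.12, C_total=4.00, V=4.28; Q3=8.56, Q1=8.56; dissipated=0.002
Op 4: CLOSE 3-1: Q_total=17.12, C_total=4.00, V=4.28; Q3=8.56, Q1=8.56; dissipated=0.000
Op 5: CLOSE 2-3: Q_total=34.44, C_total=8.00, V=4.30; Q2=25.83, Q3=8.61; dissipated=0.001
Final charges: Q1=8.56, Q2=25.83, Q3=8.61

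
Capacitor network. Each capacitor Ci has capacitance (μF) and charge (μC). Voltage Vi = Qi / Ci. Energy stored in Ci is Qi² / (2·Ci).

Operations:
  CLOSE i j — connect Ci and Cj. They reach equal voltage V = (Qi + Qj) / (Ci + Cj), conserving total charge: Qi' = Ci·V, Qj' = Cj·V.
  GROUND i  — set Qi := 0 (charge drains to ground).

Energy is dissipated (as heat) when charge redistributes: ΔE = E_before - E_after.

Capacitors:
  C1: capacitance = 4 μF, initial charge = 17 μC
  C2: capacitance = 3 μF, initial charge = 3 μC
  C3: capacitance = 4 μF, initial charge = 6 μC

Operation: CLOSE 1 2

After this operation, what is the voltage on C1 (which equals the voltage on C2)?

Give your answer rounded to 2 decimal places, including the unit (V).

Answer: 2.86 V

Derivation:
Initial: C1(4μF, Q=17μC, V=4.25V), C2(3μF, Q=3μC, V=1.00V), C3(4μF, Q=6μC, V=1.50V)
Op 1: CLOSE 1-2: Q_total=20.00, C_total=7.00, V=2.86; Q1=11.43, Q2=8.57; dissipated=9.054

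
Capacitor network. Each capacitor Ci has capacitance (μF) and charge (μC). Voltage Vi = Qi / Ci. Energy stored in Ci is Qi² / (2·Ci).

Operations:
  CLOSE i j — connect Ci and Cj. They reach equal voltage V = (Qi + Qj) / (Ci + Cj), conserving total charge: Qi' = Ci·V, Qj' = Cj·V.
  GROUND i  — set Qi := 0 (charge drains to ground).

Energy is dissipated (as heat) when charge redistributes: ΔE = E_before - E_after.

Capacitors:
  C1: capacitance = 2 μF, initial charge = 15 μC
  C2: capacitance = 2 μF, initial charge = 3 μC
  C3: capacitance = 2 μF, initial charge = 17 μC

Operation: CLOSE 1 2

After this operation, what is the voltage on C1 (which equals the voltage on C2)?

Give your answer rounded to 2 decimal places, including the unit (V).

Initial: C1(2μF, Q=15μC, V=7.50V), C2(2μF, Q=3μC, V=1.50V), C3(2μF, Q=17μC, V=8.50V)
Op 1: CLOSE 1-2: Q_total=18.00, C_total=4.00, V=4.50; Q1=9.00, Q2=9.00; dissipated=18.000

Answer: 4.50 V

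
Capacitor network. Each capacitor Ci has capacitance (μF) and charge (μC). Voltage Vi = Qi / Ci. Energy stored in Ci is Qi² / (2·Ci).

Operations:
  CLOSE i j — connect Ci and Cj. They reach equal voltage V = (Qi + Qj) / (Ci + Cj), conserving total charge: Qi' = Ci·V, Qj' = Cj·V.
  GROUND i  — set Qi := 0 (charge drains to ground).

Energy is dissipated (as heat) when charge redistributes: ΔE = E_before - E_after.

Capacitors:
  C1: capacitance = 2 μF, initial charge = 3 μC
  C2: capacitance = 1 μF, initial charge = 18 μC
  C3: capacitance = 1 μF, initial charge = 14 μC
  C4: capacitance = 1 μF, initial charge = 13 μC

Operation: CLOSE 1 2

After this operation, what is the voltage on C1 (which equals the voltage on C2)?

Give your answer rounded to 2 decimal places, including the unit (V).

Answer: 7.00 V

Derivation:
Initial: C1(2μF, Q=3μC, V=1.50V), C2(1μF, Q=18μC, V=18.00V), C3(1μF, Q=14μC, V=14.00V), C4(1μF, Q=13μC, V=13.00V)
Op 1: CLOSE 1-2: Q_total=21.00, C_total=3.00, V=7.00; Q1=14.00, Q2=7.00; dissipated=90.750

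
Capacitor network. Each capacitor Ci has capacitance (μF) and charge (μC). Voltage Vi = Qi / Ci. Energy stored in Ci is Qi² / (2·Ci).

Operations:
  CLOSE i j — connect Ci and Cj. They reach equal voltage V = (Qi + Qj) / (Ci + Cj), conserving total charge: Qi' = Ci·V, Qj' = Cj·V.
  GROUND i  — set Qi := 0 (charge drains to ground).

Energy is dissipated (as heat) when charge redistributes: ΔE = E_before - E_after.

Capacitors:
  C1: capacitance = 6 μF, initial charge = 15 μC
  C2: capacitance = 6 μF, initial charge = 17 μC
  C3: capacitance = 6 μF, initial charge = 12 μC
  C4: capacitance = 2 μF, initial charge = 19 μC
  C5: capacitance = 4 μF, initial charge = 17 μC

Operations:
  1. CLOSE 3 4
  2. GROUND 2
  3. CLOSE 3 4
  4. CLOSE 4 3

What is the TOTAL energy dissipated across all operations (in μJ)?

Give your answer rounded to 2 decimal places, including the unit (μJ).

Initial: C1(6μF, Q=15μC, V=2.50V), C2(6μF, Q=17μC, V=2.83V), C3(6μF, Q=12μC, V=2.00V), C4(2μF, Q=19μC, V=9.50V), C5(4μF, Q=17μC, V=4.25V)
Op 1: CLOSE 3-4: Q_total=31.00, C_total=8.00, V=3.88; Q3=23.25, Q4=7.75; dissipated=42.188
Op 2: GROUND 2: Q2=0; energy lost=24.083
Op 3: CLOSE 3-4: Q_total=31.00, C_total=8.00, V=3.88; Q3=23.25, Q4=7.75; dissipated=0.000
Op 4: CLOSE 4-3: Q_total=31.00, C_total=8.00, V=3.88; Q4=7.75, Q3=23.25; dissipated=0.000
Total dissipated: 66.271 μJ

Answer: 66.27 μJ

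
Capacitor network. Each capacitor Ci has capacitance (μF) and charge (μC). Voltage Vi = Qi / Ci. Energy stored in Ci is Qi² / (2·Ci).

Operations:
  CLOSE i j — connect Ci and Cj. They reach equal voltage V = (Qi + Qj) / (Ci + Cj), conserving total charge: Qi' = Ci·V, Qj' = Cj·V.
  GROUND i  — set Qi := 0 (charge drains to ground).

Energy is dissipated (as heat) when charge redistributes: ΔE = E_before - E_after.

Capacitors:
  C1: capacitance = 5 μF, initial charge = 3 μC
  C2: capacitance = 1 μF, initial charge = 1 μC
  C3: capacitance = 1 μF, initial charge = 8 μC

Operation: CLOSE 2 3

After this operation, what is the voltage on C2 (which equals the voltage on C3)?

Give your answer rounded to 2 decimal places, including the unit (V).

Initial: C1(5μF, Q=3μC, V=0.60V), C2(1μF, Q=1μC, V=1.00V), C3(1μF, Q=8μC, V=8.00V)
Op 1: CLOSE 2-3: Q_total=9.00, C_total=2.00, V=4.50; Q2=4.50, Q3=4.50; dissipated=12.250

Answer: 4.50 V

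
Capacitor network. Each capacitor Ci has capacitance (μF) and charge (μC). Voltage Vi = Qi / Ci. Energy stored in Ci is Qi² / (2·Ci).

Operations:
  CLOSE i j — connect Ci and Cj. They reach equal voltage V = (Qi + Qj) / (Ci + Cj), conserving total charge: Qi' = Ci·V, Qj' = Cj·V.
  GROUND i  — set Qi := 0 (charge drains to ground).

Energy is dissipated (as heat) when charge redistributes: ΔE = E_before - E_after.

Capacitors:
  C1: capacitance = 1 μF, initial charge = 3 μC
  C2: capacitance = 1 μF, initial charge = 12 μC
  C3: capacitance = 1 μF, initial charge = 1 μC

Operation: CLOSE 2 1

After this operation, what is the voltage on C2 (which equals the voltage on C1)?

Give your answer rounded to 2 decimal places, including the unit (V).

Answer: 7.50 V

Derivation:
Initial: C1(1μF, Q=3μC, V=3.00V), C2(1μF, Q=12μC, V=12.00V), C3(1μF, Q=1μC, V=1.00V)
Op 1: CLOSE 2-1: Q_total=15.00, C_total=2.00, V=7.50; Q2=7.50, Q1=7.50; dissipated=20.250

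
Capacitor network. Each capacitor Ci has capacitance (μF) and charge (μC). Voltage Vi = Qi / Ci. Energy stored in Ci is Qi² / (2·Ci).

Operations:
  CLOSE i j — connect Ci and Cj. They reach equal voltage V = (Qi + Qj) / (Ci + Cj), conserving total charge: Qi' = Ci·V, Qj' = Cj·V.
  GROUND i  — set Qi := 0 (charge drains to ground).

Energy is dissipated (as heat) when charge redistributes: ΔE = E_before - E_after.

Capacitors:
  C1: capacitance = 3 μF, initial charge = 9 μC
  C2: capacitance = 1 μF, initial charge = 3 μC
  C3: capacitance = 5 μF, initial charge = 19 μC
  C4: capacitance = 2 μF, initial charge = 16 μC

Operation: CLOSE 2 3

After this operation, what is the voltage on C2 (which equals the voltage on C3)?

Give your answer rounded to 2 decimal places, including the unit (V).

Answer: 3.67 V

Derivation:
Initial: C1(3μF, Q=9μC, V=3.00V), C2(1μF, Q=3μC, V=3.00V), C3(5μF, Q=19μC, V=3.80V), C4(2μF, Q=16μC, V=8.00V)
Op 1: CLOSE 2-3: Q_total=22.00, C_total=6.00, V=3.67; Q2=3.67, Q3=18.33; dissipated=0.267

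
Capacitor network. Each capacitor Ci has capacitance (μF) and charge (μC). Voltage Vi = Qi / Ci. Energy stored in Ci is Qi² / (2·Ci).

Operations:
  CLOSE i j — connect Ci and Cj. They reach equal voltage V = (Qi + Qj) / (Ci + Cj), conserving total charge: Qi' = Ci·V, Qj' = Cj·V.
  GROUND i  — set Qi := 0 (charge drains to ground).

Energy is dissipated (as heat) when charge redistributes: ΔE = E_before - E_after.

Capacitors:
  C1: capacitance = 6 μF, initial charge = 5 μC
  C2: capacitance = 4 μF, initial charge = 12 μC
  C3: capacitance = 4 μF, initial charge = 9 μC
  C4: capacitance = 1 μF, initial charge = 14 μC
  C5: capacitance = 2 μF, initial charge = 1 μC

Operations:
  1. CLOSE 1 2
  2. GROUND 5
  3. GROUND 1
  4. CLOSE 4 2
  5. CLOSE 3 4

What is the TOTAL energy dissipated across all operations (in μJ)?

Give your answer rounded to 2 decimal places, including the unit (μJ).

Initial: C1(6μF, Q=5μC, V=0.83V), C2(4μF, Q=12μC, V=3.00V), C3(4μF, Q=9μC, V=2.25V), C4(1μF, Q=14μC, V=14.00V), C5(2μF, Q=1μC, V=0.50V)
Op 1: CLOSE 1-2: Q_total=17.00, C_total=10.00, V=1.70; Q1=10.20, Q2=6.80; dissipated=5.633
Op 2: GROUND 5: Q5=0; energy lost=0.250
Op 3: GROUND 1: Q1=0; energy lost=8.670
Op 4: CLOSE 4-2: Q_total=20.80, C_total=5.00, V=4.16; Q4=4.16, Q2=16.64; dissipated=60.516
Op 5: CLOSE 3-4: Q_total=13.16, C_total=5.00, V=2.63; Q3=10.53, Q4=2.63; dissipated=1.459
Total dissipated: 76.529 μJ

Answer: 76.53 μJ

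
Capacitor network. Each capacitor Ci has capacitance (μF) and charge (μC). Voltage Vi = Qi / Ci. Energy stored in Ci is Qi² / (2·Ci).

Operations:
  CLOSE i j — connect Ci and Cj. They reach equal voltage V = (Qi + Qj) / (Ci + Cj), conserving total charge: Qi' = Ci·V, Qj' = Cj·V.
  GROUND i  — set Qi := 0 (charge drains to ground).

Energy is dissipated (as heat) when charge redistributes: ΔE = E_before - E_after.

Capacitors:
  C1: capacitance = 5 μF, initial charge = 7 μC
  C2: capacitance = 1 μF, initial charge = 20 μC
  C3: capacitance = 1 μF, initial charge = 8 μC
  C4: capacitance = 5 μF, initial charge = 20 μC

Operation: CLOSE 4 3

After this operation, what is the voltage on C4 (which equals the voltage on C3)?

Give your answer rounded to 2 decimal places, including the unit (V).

Answer: 4.67 V

Derivation:
Initial: C1(5μF, Q=7μC, V=1.40V), C2(1μF, Q=20μC, V=20.00V), C3(1μF, Q=8μC, V=8.00V), C4(5μF, Q=20μC, V=4.00V)
Op 1: CLOSE 4-3: Q_total=28.00, C_total=6.00, V=4.67; Q4=23.33, Q3=4.67; dissipated=6.667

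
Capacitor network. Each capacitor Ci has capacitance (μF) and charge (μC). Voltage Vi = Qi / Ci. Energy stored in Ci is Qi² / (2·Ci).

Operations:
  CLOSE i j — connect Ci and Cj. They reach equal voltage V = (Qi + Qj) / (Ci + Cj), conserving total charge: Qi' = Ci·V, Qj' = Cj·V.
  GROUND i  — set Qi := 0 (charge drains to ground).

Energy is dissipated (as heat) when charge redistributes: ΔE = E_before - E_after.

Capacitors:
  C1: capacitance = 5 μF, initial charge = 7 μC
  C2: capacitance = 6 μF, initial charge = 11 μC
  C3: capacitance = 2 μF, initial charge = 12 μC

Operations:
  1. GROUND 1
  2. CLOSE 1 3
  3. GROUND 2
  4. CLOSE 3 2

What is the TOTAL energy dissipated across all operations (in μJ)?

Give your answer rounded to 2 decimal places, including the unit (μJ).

Initial: C1(5μF, Q=7μC, V=1.40V), C2(6μF, Q=11μC, V=1.83V), C3(2μF, Q=12μC, V=6.00V)
Op 1: GROUND 1: Q1=0; energy lost=4.900
Op 2: CLOSE 1-3: Q_total=12.00, C_total=7.00, V=1.71; Q1=8.57, Q3=3.43; dissipated=25.714
Op 3: GROUND 2: Q2=0; energy lost=10.083
Op 4: CLOSE 3-2: Q_total=3.43, C_total=8.00, V=0.43; Q3=0.86, Q2=2.57; dissipated=2.204
Total dissipated: 42.902 μJ

Answer: 42.90 μJ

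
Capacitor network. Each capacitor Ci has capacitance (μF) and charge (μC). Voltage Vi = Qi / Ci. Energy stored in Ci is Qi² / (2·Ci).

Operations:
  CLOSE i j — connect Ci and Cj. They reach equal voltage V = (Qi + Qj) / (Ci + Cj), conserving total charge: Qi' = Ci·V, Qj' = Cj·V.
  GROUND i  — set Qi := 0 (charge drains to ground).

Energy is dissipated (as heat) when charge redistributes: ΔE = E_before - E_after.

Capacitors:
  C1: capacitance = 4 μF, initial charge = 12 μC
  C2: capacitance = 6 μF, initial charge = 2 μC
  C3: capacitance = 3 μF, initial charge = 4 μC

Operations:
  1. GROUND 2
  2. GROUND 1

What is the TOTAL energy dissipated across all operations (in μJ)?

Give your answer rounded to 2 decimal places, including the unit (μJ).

Initial: C1(4μF, Q=12μC, V=3.00V), C2(6μF, Q=2μC, V=0.33V), C3(3μF, Q=4μC, V=1.33V)
Op 1: GROUND 2: Q2=0; energy lost=0.333
Op 2: GROUND 1: Q1=0; energy lost=18.000
Total dissipated: 18.333 μJ

Answer: 18.33 μJ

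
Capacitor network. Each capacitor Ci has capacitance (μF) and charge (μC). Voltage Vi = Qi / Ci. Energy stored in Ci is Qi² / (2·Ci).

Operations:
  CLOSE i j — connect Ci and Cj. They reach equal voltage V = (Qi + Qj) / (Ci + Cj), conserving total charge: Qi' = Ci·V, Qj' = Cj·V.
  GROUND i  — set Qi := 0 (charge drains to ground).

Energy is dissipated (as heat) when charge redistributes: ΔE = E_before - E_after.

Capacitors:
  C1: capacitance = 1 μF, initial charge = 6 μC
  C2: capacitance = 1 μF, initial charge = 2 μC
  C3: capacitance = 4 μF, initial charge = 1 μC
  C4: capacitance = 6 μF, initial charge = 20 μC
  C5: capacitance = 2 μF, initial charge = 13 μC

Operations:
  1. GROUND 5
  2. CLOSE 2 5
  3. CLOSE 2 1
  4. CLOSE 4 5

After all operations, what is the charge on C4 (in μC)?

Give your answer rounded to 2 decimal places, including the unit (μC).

Answer: 16.00 μC

Derivation:
Initial: C1(1μF, Q=6μC, V=6.00V), C2(1μF, Q=2μC, V=2.00V), C3(4μF, Q=1μC, V=0.25V), C4(6μF, Q=20μC, V=3.33V), C5(2μF, Q=13μC, V=6.50V)
Op 1: GROUND 5: Q5=0; energy lost=42.250
Op 2: CLOSE 2-5: Q_total=2.00, C_total=3.00, V=0.67; Q2=0.67, Q5=1.33; dissipated=1.333
Op 3: CLOSE 2-1: Q_total=6.67, C_total=2.00, V=3.33; Q2=3.33, Q1=3.33; dissipated=7.111
Op 4: CLOSE 4-5: Q_total=21.33, C_total=8.00, V=2.67; Q4=16.00, Q5=5.33; dissipated=5.333
Final charges: Q1=3.33, Q2=3.33, Q3=1.00, Q4=16.00, Q5=5.33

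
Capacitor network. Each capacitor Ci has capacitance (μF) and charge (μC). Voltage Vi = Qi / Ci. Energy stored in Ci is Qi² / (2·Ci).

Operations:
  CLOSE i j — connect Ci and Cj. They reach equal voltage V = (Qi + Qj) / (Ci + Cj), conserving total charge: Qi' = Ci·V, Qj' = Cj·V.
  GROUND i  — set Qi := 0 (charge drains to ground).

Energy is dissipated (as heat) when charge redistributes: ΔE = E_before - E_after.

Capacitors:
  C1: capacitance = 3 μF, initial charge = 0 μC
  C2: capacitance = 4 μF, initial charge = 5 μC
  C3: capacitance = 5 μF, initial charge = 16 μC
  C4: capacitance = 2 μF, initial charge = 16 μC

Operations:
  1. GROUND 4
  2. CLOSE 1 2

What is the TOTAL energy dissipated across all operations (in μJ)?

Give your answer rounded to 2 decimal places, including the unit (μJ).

Initial: C1(3μF, Q=0μC, V=0.00V), C2(4μF, Q=5μC, V=1.25V), C3(5μF, Q=16μC, V=3.20V), C4(2μF, Q=16μC, V=8.00V)
Op 1: GROUND 4: Q4=0; energy lost=64.000
Op 2: CLOSE 1-2: Q_total=5.00, C_total=7.00, V=0.71; Q1=2.14, Q2=2.86; dissipated=1.339
Total dissipated: 65.339 μJ

Answer: 65.34 μJ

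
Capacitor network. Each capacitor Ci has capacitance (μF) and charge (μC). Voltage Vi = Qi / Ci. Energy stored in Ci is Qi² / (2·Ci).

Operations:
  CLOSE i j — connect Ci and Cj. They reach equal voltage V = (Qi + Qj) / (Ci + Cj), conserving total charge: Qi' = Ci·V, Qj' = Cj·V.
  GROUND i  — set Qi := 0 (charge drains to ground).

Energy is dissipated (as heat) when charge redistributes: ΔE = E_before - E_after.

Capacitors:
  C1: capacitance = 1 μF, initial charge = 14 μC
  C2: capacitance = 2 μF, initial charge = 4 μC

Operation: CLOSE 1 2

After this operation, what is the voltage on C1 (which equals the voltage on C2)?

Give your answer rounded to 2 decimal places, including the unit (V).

Answer: 6.00 V

Derivation:
Initial: C1(1μF, Q=14μC, V=14.00V), C2(2μF, Q=4μC, V=2.00V)
Op 1: CLOSE 1-2: Q_total=18.00, C_total=3.00, V=6.00; Q1=6.00, Q2=12.00; dissipated=48.000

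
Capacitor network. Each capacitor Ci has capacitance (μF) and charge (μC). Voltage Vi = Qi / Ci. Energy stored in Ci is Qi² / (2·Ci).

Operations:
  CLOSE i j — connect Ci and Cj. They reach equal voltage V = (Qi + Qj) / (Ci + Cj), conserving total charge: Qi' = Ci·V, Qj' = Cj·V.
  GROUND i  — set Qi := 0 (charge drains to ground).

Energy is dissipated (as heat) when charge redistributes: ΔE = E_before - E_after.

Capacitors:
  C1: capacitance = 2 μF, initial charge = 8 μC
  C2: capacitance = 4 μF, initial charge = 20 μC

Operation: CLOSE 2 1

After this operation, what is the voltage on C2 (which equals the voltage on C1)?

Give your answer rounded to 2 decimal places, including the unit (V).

Answer: 4.67 V

Derivation:
Initial: C1(2μF, Q=8μC, V=4.00V), C2(4μF, Q=20μC, V=5.00V)
Op 1: CLOSE 2-1: Q_total=28.00, C_total=6.00, V=4.67; Q2=18.67, Q1=9.33; dissipated=0.667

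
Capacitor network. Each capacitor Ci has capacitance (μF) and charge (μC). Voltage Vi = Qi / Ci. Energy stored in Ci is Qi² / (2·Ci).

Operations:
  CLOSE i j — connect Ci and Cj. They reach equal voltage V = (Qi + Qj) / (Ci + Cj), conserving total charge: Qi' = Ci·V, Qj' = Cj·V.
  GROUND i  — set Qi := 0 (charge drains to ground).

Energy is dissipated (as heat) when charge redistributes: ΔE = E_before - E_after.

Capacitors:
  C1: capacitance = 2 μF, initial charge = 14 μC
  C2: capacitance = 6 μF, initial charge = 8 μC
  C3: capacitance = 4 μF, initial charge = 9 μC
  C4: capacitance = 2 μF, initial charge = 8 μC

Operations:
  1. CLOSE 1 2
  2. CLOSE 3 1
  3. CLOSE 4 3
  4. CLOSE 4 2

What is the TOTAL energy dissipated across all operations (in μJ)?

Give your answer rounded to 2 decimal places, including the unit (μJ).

Initial: C1(2μF, Q=14μC, V=7.00V), C2(6μF, Q=8μC, V=1.33V), C3(4μF, Q=9μC, V=2.25V), C4(2μF, Q=8μC, V=4.00V)
Op 1: CLOSE 1-2: Q_total=22.00, C_total=8.00, V=2.75; Q1=5.50, Q2=16.50; dissipated=24.083
Op 2: CLOSE 3-1: Q_total=14.50, C_total=6.00, V=2.42; Q3=9.67, Q1=4.83; dissipated=0.167
Op 3: CLOSE 4-3: Q_total=17.67, C_total=6.00, V=2.94; Q4=5.89, Q3=11.78; dissipated=1.671
Op 4: CLOSE 4-2: Q_total=22.39, C_total=8.00, V=2.80; Q4=5.60, Q2=16.79; dissipated=0.028
Total dissipated: 25.950 μJ

Answer: 25.95 μJ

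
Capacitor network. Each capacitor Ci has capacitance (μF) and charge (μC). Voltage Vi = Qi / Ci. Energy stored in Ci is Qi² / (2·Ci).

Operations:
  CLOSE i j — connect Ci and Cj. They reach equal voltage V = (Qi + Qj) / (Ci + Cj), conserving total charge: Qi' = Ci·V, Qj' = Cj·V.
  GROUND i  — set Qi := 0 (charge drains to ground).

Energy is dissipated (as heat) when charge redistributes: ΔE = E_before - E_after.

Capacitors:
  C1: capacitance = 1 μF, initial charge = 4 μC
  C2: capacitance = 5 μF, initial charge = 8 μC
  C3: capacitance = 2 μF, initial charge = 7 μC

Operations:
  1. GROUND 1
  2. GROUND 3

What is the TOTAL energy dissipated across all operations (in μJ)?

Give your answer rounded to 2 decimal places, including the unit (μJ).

Answer: 20.25 μJ

Derivation:
Initial: C1(1μF, Q=4μC, V=4.00V), C2(5μF, Q=8μC, V=1.60V), C3(2μF, Q=7μC, V=3.50V)
Op 1: GROUND 1: Q1=0; energy lost=8.000
Op 2: GROUND 3: Q3=0; energy lost=12.250
Total dissipated: 20.250 μJ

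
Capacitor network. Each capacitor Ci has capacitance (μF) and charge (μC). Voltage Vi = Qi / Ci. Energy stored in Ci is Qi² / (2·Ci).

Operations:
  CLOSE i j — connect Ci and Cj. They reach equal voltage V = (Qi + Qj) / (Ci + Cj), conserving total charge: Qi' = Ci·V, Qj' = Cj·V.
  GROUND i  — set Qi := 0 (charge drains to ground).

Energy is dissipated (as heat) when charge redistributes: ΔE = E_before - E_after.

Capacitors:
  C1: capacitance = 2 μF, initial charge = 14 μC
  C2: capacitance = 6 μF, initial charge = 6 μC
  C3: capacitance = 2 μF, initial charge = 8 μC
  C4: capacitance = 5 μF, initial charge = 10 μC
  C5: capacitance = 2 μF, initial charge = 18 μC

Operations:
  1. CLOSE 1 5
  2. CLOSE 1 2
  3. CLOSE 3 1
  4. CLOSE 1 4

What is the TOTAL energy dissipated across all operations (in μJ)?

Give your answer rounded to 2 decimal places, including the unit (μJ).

Initial: C1(2μF, Q=14μC, V=7.00V), C2(6μF, Q=6μC, V=1.00V), C3(2μF, Q=8μC, V=4.00V), C4(5μF, Q=10μC, V=2.00V), C5(2μF, Q=18μC, V=9.00V)
Op 1: CLOSE 1-5: Q_total=32.00, C_total=4.00, V=8.00; Q1=16.00, Q5=16.00; dissipated=2.000
Op 2: CLOSE 1-2: Q_total=22.00, C_total=8.00, V=2.75; Q1=5.50, Q2=16.50; dissipated=36.750
Op 3: CLOSE 3-1: Q_total=13.50, C_total=4.00, V=3.38; Q3=6.75, Q1=6.75; dissipated=0.781
Op 4: CLOSE 1-4: Q_total=16.75, C_total=7.00, V=2.39; Q1=4.79, Q4=11.96; dissipated=1.350
Total dissipated: 40.882 μJ

Answer: 40.88 μJ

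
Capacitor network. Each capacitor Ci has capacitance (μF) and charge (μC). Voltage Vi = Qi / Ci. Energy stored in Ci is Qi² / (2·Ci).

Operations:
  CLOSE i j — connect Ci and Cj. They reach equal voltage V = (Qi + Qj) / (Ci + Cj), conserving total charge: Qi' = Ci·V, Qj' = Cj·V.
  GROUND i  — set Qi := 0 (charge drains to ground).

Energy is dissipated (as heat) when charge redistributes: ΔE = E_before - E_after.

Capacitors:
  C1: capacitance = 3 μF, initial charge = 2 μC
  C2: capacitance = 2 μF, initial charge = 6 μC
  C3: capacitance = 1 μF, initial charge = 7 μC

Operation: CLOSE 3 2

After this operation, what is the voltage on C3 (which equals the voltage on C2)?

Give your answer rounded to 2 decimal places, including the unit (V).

Initial: C1(3μF, Q=2μC, V=0.67V), C2(2μF, Q=6μC, V=3.00V), C3(1μF, Q=7μC, V=7.00V)
Op 1: CLOSE 3-2: Q_total=13.00, C_total=3.00, V=4.33; Q3=4.33, Q2=8.67; dissipated=5.333

Answer: 4.33 V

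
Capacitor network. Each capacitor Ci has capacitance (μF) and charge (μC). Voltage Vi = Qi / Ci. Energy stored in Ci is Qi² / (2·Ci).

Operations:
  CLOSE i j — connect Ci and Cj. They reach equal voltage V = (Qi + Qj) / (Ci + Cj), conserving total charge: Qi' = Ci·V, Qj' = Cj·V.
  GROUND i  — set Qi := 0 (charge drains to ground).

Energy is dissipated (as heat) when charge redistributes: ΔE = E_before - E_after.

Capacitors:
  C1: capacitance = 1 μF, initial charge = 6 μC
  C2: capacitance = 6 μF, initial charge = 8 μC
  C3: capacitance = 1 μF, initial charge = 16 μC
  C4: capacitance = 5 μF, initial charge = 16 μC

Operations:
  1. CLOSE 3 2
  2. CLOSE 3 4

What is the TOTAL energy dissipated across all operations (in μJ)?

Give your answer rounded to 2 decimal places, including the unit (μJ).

Initial: C1(1μF, Q=6μC, V=6.00V), C2(6μF, Q=8μC, V=1.33V), C3(1μF, Q=16μC, V=16.00V), C4(5μF, Q=16μC, V=3.20V)
Op 1: CLOSE 3-2: Q_total=24.00, C_total=7.00, V=3.43; Q3=3.43, Q2=20.57; dissipated=92.190
Op 2: CLOSE 3-4: Q_total=19.43, C_total=6.00, V=3.24; Q3=3.24, Q4=16.19; dissipated=0.022
Total dissipated: 92.212 μJ

Answer: 92.21 μJ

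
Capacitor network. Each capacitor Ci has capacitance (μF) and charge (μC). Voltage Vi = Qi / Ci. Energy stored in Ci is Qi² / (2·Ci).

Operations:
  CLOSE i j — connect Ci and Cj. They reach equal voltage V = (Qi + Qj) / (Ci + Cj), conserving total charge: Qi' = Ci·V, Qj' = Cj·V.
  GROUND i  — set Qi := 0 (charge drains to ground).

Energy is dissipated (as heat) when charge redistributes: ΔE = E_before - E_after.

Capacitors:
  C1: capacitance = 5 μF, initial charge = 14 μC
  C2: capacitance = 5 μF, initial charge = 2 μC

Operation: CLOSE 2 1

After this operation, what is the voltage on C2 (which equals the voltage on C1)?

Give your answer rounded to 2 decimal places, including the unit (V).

Initial: C1(5μF, Q=14μC, V=2.80V), C2(5μF, Q=2μC, V=0.40V)
Op 1: CLOSE 2-1: Q_total=16.00, C_total=10.00, V=1.60; Q2=8.00, Q1=8.00; dissipated=7.200

Answer: 1.60 V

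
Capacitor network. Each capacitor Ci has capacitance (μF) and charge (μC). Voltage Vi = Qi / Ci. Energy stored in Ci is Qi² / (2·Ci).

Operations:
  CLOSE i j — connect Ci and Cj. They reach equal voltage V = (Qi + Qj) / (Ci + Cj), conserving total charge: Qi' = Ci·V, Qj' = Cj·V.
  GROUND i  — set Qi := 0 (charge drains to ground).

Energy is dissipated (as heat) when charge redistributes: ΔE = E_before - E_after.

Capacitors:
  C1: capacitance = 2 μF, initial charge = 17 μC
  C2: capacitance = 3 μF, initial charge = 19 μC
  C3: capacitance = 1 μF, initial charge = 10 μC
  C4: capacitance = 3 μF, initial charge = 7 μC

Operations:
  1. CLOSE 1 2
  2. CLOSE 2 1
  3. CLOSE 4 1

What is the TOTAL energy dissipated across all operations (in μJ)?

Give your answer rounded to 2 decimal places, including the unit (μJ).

Answer: 17.03 μJ

Derivation:
Initial: C1(2μF, Q=17μC, V=8.50V), C2(3μF, Q=19μC, V=6.33V), C3(1μF, Q=10μC, V=10.00V), C4(3μF, Q=7μC, V=2.33V)
Op 1: CLOSE 1-2: Q_total=36.00, C_total=5.00, V=7.20; Q1=14.40, Q2=21.60; dissipated=2.817
Op 2: CLOSE 2-1: Q_total=36.00, C_total=5.00, V=7.20; Q2=21.60, Q1=14.40; dissipated=0.000
Op 3: CLOSE 4-1: Q_total=21.40, C_total=5.00, V=4.28; Q4=12.84, Q1=8.56; dissipated=14.211
Total dissipated: 17.027 μJ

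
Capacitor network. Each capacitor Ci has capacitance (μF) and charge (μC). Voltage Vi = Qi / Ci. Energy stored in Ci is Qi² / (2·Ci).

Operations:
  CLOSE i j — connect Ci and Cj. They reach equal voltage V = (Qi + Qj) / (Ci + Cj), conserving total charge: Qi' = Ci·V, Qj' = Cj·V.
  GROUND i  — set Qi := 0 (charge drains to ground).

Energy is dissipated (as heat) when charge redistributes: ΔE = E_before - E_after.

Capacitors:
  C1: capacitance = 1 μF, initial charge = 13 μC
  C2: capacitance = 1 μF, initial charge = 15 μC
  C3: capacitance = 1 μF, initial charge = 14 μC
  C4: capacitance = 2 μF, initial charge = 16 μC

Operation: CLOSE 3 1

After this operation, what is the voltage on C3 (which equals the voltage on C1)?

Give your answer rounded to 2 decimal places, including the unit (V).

Initial: C1(1μF, Q=13μC, V=13.00V), C2(1μF, Q=15μC, V=15.00V), C3(1μF, Q=14μC, V=14.00V), C4(2μF, Q=16μC, V=8.00V)
Op 1: CLOSE 3-1: Q_total=27.00, C_total=2.00, V=13.50; Q3=13.50, Q1=13.50; dissipated=0.250

Answer: 13.50 V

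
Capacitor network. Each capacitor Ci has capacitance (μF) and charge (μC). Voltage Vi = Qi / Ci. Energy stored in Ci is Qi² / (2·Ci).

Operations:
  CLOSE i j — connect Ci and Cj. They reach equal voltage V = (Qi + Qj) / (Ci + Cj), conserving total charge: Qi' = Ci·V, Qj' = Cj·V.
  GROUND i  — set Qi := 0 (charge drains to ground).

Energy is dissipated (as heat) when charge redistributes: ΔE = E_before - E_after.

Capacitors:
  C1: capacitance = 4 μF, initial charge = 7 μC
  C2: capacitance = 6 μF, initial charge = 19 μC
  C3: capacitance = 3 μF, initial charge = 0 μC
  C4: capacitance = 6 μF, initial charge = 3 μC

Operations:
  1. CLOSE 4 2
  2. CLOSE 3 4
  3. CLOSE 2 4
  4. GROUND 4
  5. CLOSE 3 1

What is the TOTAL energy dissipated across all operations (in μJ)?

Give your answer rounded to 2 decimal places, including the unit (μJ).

Answer: 21.83 μJ

Derivation:
Initial: C1(4μF, Q=7μC, V=1.75V), C2(6μF, Q=19μC, V=3.17V), C3(3μF, Q=0μC, V=0.00V), C4(6μF, Q=3μC, V=0.50V)
Op 1: CLOSE 4-2: Q_total=22.00, C_total=12.00, V=1.83; Q4=11.00, Q2=11.00; dissipated=10.667
Op 2: CLOSE 3-4: Q_total=11.00, C_total=9.00, V=1.22; Q3=3.67, Q4=7.33; dissipated=3.361
Op 3: CLOSE 2-4: Q_total=18.33, C_total=12.00, V=1.53; Q2=9.17, Q4=9.17; dissipated=0.560
Op 4: GROUND 4: Q4=0; energy lost=7.002
Op 5: CLOSE 3-1: Q_total=10.67, C_total=7.00, V=1.52; Q3=4.57, Q1=6.10; dissipated=0.239
Total dissipated: 21.829 μJ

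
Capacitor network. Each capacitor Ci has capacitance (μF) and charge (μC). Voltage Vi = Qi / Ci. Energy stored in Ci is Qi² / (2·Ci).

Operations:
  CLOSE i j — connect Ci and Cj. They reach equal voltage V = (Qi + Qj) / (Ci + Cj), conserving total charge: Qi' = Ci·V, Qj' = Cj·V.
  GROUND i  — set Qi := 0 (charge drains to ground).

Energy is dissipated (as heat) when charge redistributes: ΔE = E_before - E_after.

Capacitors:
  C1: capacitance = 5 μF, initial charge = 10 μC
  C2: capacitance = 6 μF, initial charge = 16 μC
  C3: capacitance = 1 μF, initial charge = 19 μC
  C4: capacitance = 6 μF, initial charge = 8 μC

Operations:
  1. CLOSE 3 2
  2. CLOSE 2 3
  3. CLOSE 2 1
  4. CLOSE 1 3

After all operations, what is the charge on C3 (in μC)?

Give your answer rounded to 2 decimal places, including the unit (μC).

Initial: C1(5μF, Q=10μC, V=2.00V), C2(6μF, Q=16μC, V=2.67V), C3(1μF, Q=19μC, V=19.00V), C4(6μF, Q=8μC, V=1.33V)
Op 1: CLOSE 3-2: Q_total=35.00, C_total=7.00, V=5.00; Q3=5.00, Q2=30.00; dissipated=114.333
Op 2: CLOSE 2-3: Q_total=35.00, C_total=7.00, V=5.00; Q2=30.00, Q3=5.00; dissipated=0.000
Op 3: CLOSE 2-1: Q_total=40.00, C_total=11.00, V=3.64; Q2=21.82, Q1=18.18; dissipated=12.273
Op 4: CLOSE 1-3: Q_total=23.18, C_total=6.00, V=3.86; Q1=19.32, Q3=3.86; dissipated=0.775
Final charges: Q1=19.32, Q2=21.82, Q3=3.86, Q4=8.00

Answer: 3.86 μC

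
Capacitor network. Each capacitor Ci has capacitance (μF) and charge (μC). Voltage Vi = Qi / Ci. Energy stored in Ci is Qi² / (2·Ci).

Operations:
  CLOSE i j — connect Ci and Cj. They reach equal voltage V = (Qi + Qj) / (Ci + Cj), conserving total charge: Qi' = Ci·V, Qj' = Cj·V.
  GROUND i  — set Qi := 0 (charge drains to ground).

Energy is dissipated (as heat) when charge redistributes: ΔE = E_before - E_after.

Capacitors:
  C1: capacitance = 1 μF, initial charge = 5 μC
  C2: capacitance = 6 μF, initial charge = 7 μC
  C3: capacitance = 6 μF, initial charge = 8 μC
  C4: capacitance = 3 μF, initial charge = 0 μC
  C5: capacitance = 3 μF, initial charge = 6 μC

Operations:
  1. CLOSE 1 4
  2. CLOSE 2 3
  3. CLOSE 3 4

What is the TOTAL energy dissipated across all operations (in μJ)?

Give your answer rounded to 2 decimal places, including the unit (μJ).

Answer: 9.42 μJ

Derivation:
Initial: C1(1μF, Q=5μC, V=5.00V), C2(6μF, Q=7μC, V=1.17V), C3(6μF, Q=8μC, V=1.33V), C4(3μF, Q=0μC, V=0.00V), C5(3μF, Q=6μC, V=2.00V)
Op 1: CLOSE 1-4: Q_total=5.00, C_total=4.00, V=1.25; Q1=1.25, Q4=3.75; dissipated=9.375
Op 2: CLOSE 2-3: Q_total=15.00, C_total=12.00, V=1.25; Q2=7.50, Q3=7.50; dissipated=0.042
Op 3: CLOSE 3-4: Q_total=11.25, C_total=9.00, V=1.25; Q3=7.50, Q4=3.75; dissipated=0.000
Total dissipated: 9.417 μJ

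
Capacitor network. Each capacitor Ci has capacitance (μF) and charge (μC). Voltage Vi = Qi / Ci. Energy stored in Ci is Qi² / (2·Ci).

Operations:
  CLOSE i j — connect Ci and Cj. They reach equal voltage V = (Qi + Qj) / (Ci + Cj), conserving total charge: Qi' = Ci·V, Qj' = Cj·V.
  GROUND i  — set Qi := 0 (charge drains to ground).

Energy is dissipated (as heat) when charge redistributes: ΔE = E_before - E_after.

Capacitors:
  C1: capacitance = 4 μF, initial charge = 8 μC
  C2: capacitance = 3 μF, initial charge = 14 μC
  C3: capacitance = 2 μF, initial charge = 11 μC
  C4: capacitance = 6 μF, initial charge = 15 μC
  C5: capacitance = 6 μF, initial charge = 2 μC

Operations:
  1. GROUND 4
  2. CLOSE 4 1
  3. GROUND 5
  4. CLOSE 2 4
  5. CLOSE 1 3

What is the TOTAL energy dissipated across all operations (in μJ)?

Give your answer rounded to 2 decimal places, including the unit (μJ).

Answer: 53.56 μJ

Derivation:
Initial: C1(4μF, Q=8μC, V=2.00V), C2(3μF, Q=14μC, V=4.67V), C3(2μF, Q=11μC, V=5.50V), C4(6μF, Q=15μC, V=2.50V), C5(6μF, Q=2μC, V=0.33V)
Op 1: GROUND 4: Q4=0; energy lost=18.750
Op 2: CLOSE 4-1: Q_total=8.00, C_total=10.00, V=0.80; Q4=4.80, Q1=3.20; dissipated=4.800
Op 3: GROUND 5: Q5=0; energy lost=0.333
Op 4: CLOSE 2-4: Q_total=18.80, C_total=9.00, V=2.09; Q2=6.27, Q4=12.53; dissipated=14.951
Op 5: CLOSE 1-3: Q_total=14.20, C_total=6.00, V=2.37; Q1=9.47, Q3=4.73; dissipated=14.727
Total dissipated: 53.561 μJ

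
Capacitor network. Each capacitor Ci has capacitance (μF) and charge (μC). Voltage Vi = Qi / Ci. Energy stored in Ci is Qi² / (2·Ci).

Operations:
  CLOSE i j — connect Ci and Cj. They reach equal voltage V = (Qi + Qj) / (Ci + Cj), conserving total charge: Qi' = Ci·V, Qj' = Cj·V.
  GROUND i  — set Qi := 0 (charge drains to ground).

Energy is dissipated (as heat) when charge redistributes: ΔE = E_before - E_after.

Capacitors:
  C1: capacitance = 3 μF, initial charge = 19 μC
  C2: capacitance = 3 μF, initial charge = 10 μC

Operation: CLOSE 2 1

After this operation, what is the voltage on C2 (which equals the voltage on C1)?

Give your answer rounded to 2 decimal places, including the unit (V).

Initial: C1(3μF, Q=19μC, V=6.33V), C2(3μF, Q=10μC, V=3.33V)
Op 1: CLOSE 2-1: Q_total=29.00, C_total=6.00, V=4.83; Q2=14.50, Q1=14.50; dissipated=6.750

Answer: 4.83 V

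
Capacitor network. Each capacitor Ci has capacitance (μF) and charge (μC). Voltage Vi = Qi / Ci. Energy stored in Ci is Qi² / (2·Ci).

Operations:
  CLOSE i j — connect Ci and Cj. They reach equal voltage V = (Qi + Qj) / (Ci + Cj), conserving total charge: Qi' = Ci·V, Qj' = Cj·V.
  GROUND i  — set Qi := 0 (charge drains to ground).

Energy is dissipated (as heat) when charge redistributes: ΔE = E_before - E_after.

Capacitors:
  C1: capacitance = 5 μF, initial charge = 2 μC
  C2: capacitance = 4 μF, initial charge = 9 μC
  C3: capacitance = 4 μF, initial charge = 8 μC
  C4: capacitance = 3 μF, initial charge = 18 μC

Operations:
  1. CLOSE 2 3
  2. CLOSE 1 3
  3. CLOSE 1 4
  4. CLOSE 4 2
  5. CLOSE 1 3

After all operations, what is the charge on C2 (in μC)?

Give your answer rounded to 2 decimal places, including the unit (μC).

Answer: 9.96 μC

Derivation:
Initial: C1(5μF, Q=2μC, V=0.40V), C2(4μF, Q=9μC, V=2.25V), C3(4μF, Q=8μC, V=2.00V), C4(3μF, Q=18μC, V=6.00V)
Op 1: CLOSE 2-3: Q_total=17.00, C_total=8.00, V=2.12; Q2=8.50, Q3=8.50; dissipated=0.062
Op 2: CLOSE 1-3: Q_total=10.50, C_total=9.00, V=1.17; Q1=5.83, Q3=4.67; dissipated=3.306
Op 3: CLOSE 1-4: Q_total=23.83, C_total=8.00, V=2.98; Q1=14.90, Q4=8.94; dissipated=21.901
Op 4: CLOSE 4-2: Q_total=17.44, C_total=7.00, V=2.49; Q4=7.47, Q2=9.96; dissipated=0.625
Op 5: CLOSE 1-3: Q_total=19.56, C_total=9.00, V=2.17; Q1=10.87, Q3=8.69; dissipated=3.650
Final charges: Q1=10.87, Q2=9.96, Q3=8.69, Q4=7.47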